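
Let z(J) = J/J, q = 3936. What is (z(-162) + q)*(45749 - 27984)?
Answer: 69940805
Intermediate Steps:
z(J) = 1
(z(-162) + q)*(45749 - 27984) = (1 + 3936)*(45749 - 27984) = 3937*17765 = 69940805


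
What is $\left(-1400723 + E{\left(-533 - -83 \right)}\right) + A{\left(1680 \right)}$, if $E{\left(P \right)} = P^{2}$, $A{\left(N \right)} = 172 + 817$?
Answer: $-1197234$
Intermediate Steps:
$A{\left(N \right)} = 989$
$\left(-1400723 + E{\left(-533 - -83 \right)}\right) + A{\left(1680 \right)} = \left(-1400723 + \left(-533 - -83\right)^{2}\right) + 989 = \left(-1400723 + \left(-533 + 83\right)^{2}\right) + 989 = \left(-1400723 + \left(-450\right)^{2}\right) + 989 = \left(-1400723 + 202500\right) + 989 = -1198223 + 989 = -1197234$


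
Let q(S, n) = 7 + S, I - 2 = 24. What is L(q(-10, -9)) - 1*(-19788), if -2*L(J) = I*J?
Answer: 19827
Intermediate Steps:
I = 26 (I = 2 + 24 = 26)
L(J) = -13*J
L(q(-10, -9)) - 1*(-19788) = -13*(7 - 10) - 1*(-19788) = -13*(-3) + 19788 = 39 + 19788 = 19827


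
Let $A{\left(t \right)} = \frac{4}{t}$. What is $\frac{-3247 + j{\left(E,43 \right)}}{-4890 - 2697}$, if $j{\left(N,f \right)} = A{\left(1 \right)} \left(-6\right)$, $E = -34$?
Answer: $\frac{3271}{7587} \approx 0.43113$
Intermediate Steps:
$j{\left(N,f \right)} = -24$ ($j{\left(N,f \right)} = \frac{4}{1} \left(-6\right) = 4 \cdot 1 \left(-6\right) = 4 \left(-6\right) = -24$)
$\frac{-3247 + j{\left(E,43 \right)}}{-4890 - 2697} = \frac{-3247 - 24}{-4890 - 2697} = - \frac{3271}{-7587} = \left(-3271\right) \left(- \frac{1}{7587}\right) = \frac{3271}{7587}$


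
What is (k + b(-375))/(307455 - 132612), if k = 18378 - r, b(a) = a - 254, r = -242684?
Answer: 28937/19427 ≈ 1.4895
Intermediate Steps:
b(a) = -254 + a
k = 261062 (k = 18378 - 1*(-242684) = 18378 + 242684 = 261062)
(k + b(-375))/(307455 - 132612) = (261062 + (-254 - 375))/(307455 - 132612) = (261062 - 629)/174843 = 260433*(1/174843) = 28937/19427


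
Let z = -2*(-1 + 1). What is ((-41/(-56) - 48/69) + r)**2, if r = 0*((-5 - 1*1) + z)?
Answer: 2209/1658944 ≈ 0.0013316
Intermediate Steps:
z = 0 (z = -2*0 = 0)
r = 0 (r = 0*((-5 - 1*1) + 0) = 0*((-5 - 1) + 0) = 0*(-6 + 0) = 0*(-6) = 0)
((-41/(-56) - 48/69) + r)**2 = ((-41/(-56) - 48/69) + 0)**2 = ((-41*(-1/56) - 48*1/69) + 0)**2 = ((41/56 - 16/23) + 0)**2 = (47/1288 + 0)**2 = (47/1288)**2 = 2209/1658944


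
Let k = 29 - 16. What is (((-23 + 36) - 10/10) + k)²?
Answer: 625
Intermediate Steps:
k = 13
(((-23 + 36) - 10/10) + k)² = (((-23 + 36) - 10/10) + 13)² = ((13 - 10*⅒) + 13)² = ((13 - 1) + 13)² = (12 + 13)² = 25² = 625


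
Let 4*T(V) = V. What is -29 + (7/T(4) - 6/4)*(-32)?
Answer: -205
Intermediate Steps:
T(V) = V/4
-29 + (7/T(4) - 6/4)*(-32) = -29 + (7/(((1/4)*4)) - 6/4)*(-32) = -29 + (7/1 - 6*1/4)*(-32) = -29 + (7*1 - 3/2)*(-32) = -29 + (7 - 3/2)*(-32) = -29 + (11/2)*(-32) = -29 - 176 = -205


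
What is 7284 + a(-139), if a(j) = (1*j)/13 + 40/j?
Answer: 13142347/1807 ≈ 7273.0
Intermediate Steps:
a(j) = 40/j + j/13 (a(j) = j*(1/13) + 40/j = j/13 + 40/j = 40/j + j/13)
7284 + a(-139) = 7284 + (40/(-139) + (1/13)*(-139)) = 7284 + (40*(-1/139) - 139/13) = 7284 + (-40/139 - 139/13) = 7284 - 19841/1807 = 13142347/1807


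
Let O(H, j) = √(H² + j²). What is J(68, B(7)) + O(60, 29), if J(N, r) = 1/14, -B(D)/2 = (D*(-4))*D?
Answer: 1/14 + √4441 ≈ 66.712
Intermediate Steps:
B(D) = 8*D² (B(D) = -2*D*(-4)*D = -2*(-4*D)*D = -(-8)*D² = 8*D²)
J(N, r) = 1/14
J(68, B(7)) + O(60, 29) = 1/14 + √(60² + 29²) = 1/14 + √(3600 + 841) = 1/14 + √4441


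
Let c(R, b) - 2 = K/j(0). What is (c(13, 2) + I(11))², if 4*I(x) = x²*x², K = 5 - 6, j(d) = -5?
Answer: 5365416001/400 ≈ 1.3414e+7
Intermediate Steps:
K = -1
I(x) = x⁴/4 (I(x) = (x²*x²)/4 = x⁴/4)
c(R, b) = 11/5 (c(R, b) = 2 - 1/(-5) = 2 - 1*(-⅕) = 2 + ⅕ = 11/5)
(c(13, 2) + I(11))² = (11/5 + (¼)*11⁴)² = (11/5 + (¼)*14641)² = (11/5 + 14641/4)² = (73249/20)² = 5365416001/400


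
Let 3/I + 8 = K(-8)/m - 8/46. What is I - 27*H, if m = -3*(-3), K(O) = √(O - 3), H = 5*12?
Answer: -4648317192/2868683 - 14283*I*√11/2868683 ≈ -1620.4 - 0.016513*I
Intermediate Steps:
H = 60
K(O) = √(-3 + O)
m = 9
I = 3/(-188/23 + I*√11/9) (I = 3/(-8 + (√(-3 - 8)/9 - 8/46)) = 3/(-8 + (√(-11)*(⅑) - 8*1/46)) = 3/(-8 + ((I*√11)*(⅑) - 4/23)) = 3/(-8 + (I*√11/9 - 4/23)) = 3/(-8 + (-4/23 + I*√11/9)) = 3/(-188/23 + I*√11/9) ≈ -0.36628 - 0.016513*I)
I - 27*H = (-1050732/2868683 - 14283*I*√11/2868683) - 27*60 = (-1050732/2868683 - 14283*I*√11/2868683) - 1620 = -4648317192/2868683 - 14283*I*√11/2868683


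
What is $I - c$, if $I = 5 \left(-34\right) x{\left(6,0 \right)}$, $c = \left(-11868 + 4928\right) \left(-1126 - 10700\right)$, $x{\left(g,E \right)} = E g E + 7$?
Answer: $-82073630$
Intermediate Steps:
$x{\left(g,E \right)} = 7 + g E^{2}$ ($x{\left(g,E \right)} = g E^{2} + 7 = 7 + g E^{2}$)
$c = 82072440$ ($c = \left(-6940\right) \left(-11826\right) = 82072440$)
$I = -1190$ ($I = 5 \left(-34\right) \left(7 + 6 \cdot 0^{2}\right) = - 170 \left(7 + 6 \cdot 0\right) = - 170 \left(7 + 0\right) = \left(-170\right) 7 = -1190$)
$I - c = -1190 - 82072440 = -82073630$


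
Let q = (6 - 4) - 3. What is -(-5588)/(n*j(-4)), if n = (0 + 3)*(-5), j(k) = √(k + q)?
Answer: 5588*I*√5/75 ≈ 166.6*I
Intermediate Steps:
q = -1 (q = 2 - 3 = -1)
j(k) = √(-1 + k) (j(k) = √(k - 1) = √(-1 + k))
n = -15 (n = 3*(-5) = -15)
-(-5588)/(n*j(-4)) = -(-5588)/((-15*√(-1 - 4))) = -(-5588)/((-15*I*√5)) = -(-5588)*I*√5/75 = 5588*I*√5/75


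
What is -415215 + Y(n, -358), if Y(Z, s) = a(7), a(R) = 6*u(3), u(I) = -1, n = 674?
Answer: -415221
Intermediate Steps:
a(R) = -6 (a(R) = 6*(-1) = -6)
Y(Z, s) = -6
-415215 + Y(n, -358) = -415215 - 6 = -415221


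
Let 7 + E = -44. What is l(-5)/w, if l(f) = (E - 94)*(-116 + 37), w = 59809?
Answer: 11455/59809 ≈ 0.19153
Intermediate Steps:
E = -51 (E = -7 - 44 = -51)
l(f) = 11455 (l(f) = (-51 - 94)*(-116 + 37) = -145*(-79) = 11455)
l(-5)/w = 11455/59809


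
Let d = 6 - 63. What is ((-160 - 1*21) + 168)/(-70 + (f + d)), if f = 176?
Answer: -13/49 ≈ -0.26531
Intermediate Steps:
d = -57
((-160 - 1*21) + 168)/(-70 + (f + d)) = ((-160 - 1*21) + 168)/(-70 + (176 - 57)) = ((-160 - 21) + 168)/(-70 + 119) = (-181 + 168)/49 = -13*1/49 = -13/49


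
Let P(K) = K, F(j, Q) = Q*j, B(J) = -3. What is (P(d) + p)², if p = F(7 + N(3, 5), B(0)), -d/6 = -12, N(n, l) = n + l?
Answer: 729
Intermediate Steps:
N(n, l) = l + n
d = 72 (d = -6*(-12) = 72)
p = -45 (p = -3*(7 + (5 + 3)) = -3*(7 + 8) = -3*15 = -45)
(P(d) + p)² = (72 - 45)² = 27² = 729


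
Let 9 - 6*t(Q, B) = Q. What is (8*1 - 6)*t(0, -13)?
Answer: 3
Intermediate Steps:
t(Q, B) = 3/2 - Q/6
(8*1 - 6)*t(0, -13) = (8*1 - 6)*(3/2 - 1/6*0) = (8 - 6)*(3/2 + 0) = 2*(3/2) = 3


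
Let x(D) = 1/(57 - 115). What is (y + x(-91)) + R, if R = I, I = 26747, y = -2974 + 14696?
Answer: 2231201/58 ≈ 38469.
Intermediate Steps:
y = 11722
x(D) = -1/58 (x(D) = 1/(-58) = -1/58)
R = 26747
(y + x(-91)) + R = (11722 - 1/58) + 26747 = 679875/58 + 26747 = 2231201/58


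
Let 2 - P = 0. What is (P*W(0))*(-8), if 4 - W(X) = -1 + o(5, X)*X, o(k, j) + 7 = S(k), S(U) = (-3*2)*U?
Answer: -80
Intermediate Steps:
S(U) = -6*U
P = 2 (P = 2 - 1*0 = 2 + 0 = 2)
o(k, j) = -7 - 6*k
W(X) = 5 + 37*X (W(X) = 4 - (-1 + (-7 - 6*5)*X) = 4 - (-1 + (-7 - 30)*X) = 4 - (-1 - 37*X) = 4 + (1 + 37*X) = 5 + 37*X)
(P*W(0))*(-8) = (2*(5 + 37*0))*(-8) = (2*(5 + 0))*(-8) = (2*5)*(-8) = 10*(-8) = -80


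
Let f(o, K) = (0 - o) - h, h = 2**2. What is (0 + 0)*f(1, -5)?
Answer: 0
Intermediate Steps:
h = 4
f(o, K) = -4 - o (f(o, K) = (0 - o) - 1*4 = -o - 4 = -4 - o)
(0 + 0)*f(1, -5) = (0 + 0)*(-4 - 1*1) = 0*(-4 - 1) = 0*(-5) = 0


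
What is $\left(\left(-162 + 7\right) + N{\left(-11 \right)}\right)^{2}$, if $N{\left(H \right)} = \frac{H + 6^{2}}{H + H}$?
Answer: $\frac{11799225}{484} \approx 24379.0$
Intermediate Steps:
$N{\left(H \right)} = \frac{36 + H}{2 H}$ ($N{\left(H \right)} = \frac{H + 36}{2 H} = \left(36 + H\right) \frac{1}{2 H} = \frac{36 + H}{2 H}$)
$\left(\left(-162 + 7\right) + N{\left(-11 \right)}\right)^{2} = \left(\left(-162 + 7\right) + \frac{36 - 11}{2 \left(-11\right)}\right)^{2} = \left(-155 + \frac{1}{2} \left(- \frac{1}{11}\right) 25\right)^{2} = \left(-155 - \frac{25}{22}\right)^{2} = \left(- \frac{3435}{22}\right)^{2} = \frac{11799225}{484}$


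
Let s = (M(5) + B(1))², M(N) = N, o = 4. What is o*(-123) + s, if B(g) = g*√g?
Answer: -456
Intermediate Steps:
B(g) = g^(3/2)
s = 36 (s = (5 + 1^(3/2))² = (5 + 1)² = 6² = 36)
o*(-123) + s = 4*(-123) + 36 = -492 + 36 = -456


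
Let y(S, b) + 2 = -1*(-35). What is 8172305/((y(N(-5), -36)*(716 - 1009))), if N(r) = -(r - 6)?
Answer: -8172305/9669 ≈ -845.21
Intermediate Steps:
N(r) = 6 - r (N(r) = -(-6 + r) = 6 - r)
y(S, b) = 33 (y(S, b) = -2 - 1*(-35) = -2 + 35 = 33)
8172305/((y(N(-5), -36)*(716 - 1009))) = 8172305/((33*(716 - 1009))) = 8172305/((33*(-293))) = 8172305/(-9669) = 8172305*(-1/9669) = -8172305/9669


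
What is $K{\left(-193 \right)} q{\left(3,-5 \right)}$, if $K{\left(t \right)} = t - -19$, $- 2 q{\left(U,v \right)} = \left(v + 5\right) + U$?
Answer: $261$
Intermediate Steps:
$q{\left(U,v \right)} = - \frac{5}{2} - \frac{U}{2} - \frac{v}{2}$ ($q{\left(U,v \right)} = - \frac{\left(v + 5\right) + U}{2} = - \frac{\left(5 + v\right) + U}{2} = - \frac{5 + U + v}{2} = - \frac{5}{2} - \frac{U}{2} - \frac{v}{2}$)
$K{\left(t \right)} = 19 + t$ ($K{\left(t \right)} = t + 19 = 19 + t$)
$K{\left(-193 \right)} q{\left(3,-5 \right)} = \left(19 - 193\right) \left(- \frac{5}{2} - \frac{3}{2} - - \frac{5}{2}\right) = - 174 \left(- \frac{5}{2} - \frac{3}{2} + \frac{5}{2}\right) = \left(-174\right) \left(- \frac{3}{2}\right) = 261$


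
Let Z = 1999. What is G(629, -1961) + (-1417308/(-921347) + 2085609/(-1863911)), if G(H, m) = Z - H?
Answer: 48029249663195/35047118533 ≈ 1370.4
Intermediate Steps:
G(H, m) = 1999 - H
G(629, -1961) + (-1417308/(-921347) + 2085609/(-1863911)) = (1999 - 1*629) + (-1417308/(-921347) + 2085609/(-1863911)) = (1999 - 629) + (-1417308*(-1/921347) + 2085609*(-1/1863911)) = 1370 + (1417308/921347 - 2085609/1863911) = 1370 + 14697272985/35047118533 = 48029249663195/35047118533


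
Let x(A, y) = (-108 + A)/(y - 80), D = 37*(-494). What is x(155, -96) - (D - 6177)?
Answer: 4304033/176 ≈ 24455.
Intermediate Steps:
D = -18278
x(A, y) = (-108 + A)/(-80 + y)
x(155, -96) - (D - 6177) = (-108 + 155)/(-80 - 96) - (-18278 - 6177) = 47/(-176) - 1*(-24455) = -1/176*47 + 24455 = -47/176 + 24455 = 4304033/176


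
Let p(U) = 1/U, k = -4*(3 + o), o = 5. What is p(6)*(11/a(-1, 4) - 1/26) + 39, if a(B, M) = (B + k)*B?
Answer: 18275/468 ≈ 39.049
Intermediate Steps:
k = -32 (k = -4*(3 + 5) = -4*8 = -32)
a(B, M) = B*(-32 + B) (a(B, M) = (B - 32)*B = (-32 + B)*B = B*(-32 + B))
p(6)*(11/a(-1, 4) - 1/26) + 39 = (11/((-(-32 - 1))) - 1/26)/6 + 39 = (11/((-1*(-33))) - 1*1/26)/6 + 39 = (11/33 - 1/26)/6 + 39 = (11*(1/33) - 1/26)/6 + 39 = (⅓ - 1/26)/6 + 39 = (⅙)*(23/78) + 39 = 23/468 + 39 = 18275/468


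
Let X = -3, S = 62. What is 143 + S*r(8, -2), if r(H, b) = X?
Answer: -43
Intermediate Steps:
r(H, b) = -3
143 + S*r(8, -2) = 143 + 62*(-3) = 143 - 186 = -43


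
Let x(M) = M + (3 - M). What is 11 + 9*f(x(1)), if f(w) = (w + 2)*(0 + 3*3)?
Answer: 416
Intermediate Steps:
x(M) = 3
f(w) = 18 + 9*w (f(w) = (2 + w)*(0 + 9) = (2 + w)*9 = 18 + 9*w)
11 + 9*f(x(1)) = 11 + 9*(18 + 9*3) = 11 + 9*(18 + 27) = 11 + 9*45 = 11 + 405 = 416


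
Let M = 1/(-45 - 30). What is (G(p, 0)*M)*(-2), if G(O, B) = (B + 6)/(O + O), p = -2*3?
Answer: -1/75 ≈ -0.013333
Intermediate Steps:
p = -6
G(O, B) = (6 + B)/(2*O) (G(O, B) = (6 + B)/((2*O)) = (6 + B)*(1/(2*O)) = (6 + B)/(2*O))
M = -1/75 (M = 1/(-75) = -1/75 ≈ -0.013333)
(G(p, 0)*M)*(-2) = (((½)*(6 + 0)/(-6))*(-1/75))*(-2) = (((½)*(-⅙)*6)*(-1/75))*(-2) = -½*(-1/75)*(-2) = (1/150)*(-2) = -1/75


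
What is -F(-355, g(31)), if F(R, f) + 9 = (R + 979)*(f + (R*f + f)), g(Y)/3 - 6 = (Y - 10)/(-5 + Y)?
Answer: 4498641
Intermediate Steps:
g(Y) = 18 + 3*(-10 + Y)/(-5 + Y) (g(Y) = 18 + 3*((Y - 10)/(-5 + Y)) = 18 + 3*((-10 + Y)/(-5 + Y)) = 18 + 3*(-10 + Y)/(-5 + Y))
F(R, f) = -9 + (979 + R)*(2*f + R*f) (F(R, f) = -9 + (R + 979)*(f + (R*f + f)) = -9 + (979 + R)*(f + (f + R*f)) = -9 + (979 + R)*(2*f + R*f))
-F(-355, g(31)) = -(-9 + 1958*(3*(-40 + 7*31)/(-5 + 31)) + (3*(-40 + 7*31)/(-5 + 31))*(-355)² + 981*(-355)*(3*(-40 + 7*31)/(-5 + 31))) = -(-9 + 1958*(3*(-40 + 217)/26) + (3*(-40 + 217)/26)*126025 + 981*(-355)*(3*(-40 + 217)/26)) = -(-9 + 1958*(3*(1/26)*177) + (3*(1/26)*177)*126025 + 981*(-355)*(3*(1/26)*177)) = -(-9 + 1958*(531/26) + (531/26)*126025 + 981*(-355)*(531/26)) = -(-9 + 519849/13 + 66919275/26 - 184923405/26) = -1*(-4498641) = 4498641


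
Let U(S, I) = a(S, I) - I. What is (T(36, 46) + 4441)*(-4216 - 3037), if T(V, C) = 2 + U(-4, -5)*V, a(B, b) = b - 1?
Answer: -31963971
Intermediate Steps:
a(B, b) = -1 + b
U(S, I) = -1 (U(S, I) = (-1 + I) - I = -1)
T(V, C) = 2 - V
(T(36, 46) + 4441)*(-4216 - 3037) = ((2 - 1*36) + 4441)*(-4216 - 3037) = ((2 - 36) + 4441)*(-7253) = (-34 + 4441)*(-7253) = 4407*(-7253) = -31963971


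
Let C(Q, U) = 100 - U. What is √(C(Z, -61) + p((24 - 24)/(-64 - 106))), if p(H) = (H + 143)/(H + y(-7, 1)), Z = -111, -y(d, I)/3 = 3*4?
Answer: √5653/6 ≈ 12.531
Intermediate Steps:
y(d, I) = -36 (y(d, I) = -9*4 = -3*12 = -36)
p(H) = (143 + H)/(-36 + H) (p(H) = (H + 143)/(H - 36) = (143 + H)/(-36 + H))
√(C(Z, -61) + p((24 - 24)/(-64 - 106))) = √((100 - 1*(-61)) + (143 + (24 - 24)/(-64 - 106))/(-36 + (24 - 24)/(-64 - 106))) = √((100 + 61) + (143 + 0/(-170))/(-36 + 0/(-170))) = √(161 + (143 + 0*(-1/170))/(-36 + 0*(-1/170))) = √(161 + (143 + 0)/(-36 + 0)) = √(161 + 143/(-36)) = √(161 - 1/36*143) = √(161 - 143/36) = √(5653/36) = √5653/6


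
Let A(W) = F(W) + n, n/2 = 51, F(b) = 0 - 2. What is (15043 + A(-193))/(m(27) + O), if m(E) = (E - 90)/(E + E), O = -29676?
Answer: -90858/178063 ≈ -0.51026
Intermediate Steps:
F(b) = -2
m(E) = (-90 + E)/(2*E) (m(E) = (-90 + E)/((2*E)) = (-90 + E)*(1/(2*E)) = (-90 + E)/(2*E))
n = 102 (n = 2*51 = 102)
A(W) = 100 (A(W) = -2 + 102 = 100)
(15043 + A(-193))/(m(27) + O) = (15043 + 100)/((½)*(-90 + 27)/27 - 29676) = 15143/((½)*(1/27)*(-63) - 29676) = 15143/(-7/6 - 29676) = 15143/(-178063/6) = 15143*(-6/178063) = -90858/178063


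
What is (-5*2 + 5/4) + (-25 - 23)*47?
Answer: -9059/4 ≈ -2264.8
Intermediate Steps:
(-5*2 + 5/4) + (-25 - 23)*47 = (-10 + 5*(1/4)) - 48*47 = (-10 + 5/4) - 2256 = -35/4 - 2256 = -9059/4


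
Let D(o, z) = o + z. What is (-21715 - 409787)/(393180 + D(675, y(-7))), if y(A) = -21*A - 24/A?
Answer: -503419/459673 ≈ -1.0952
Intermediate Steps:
y(A) = -24/A - 21*A
(-21715 - 409787)/(393180 + D(675, y(-7))) = (-21715 - 409787)/(393180 + (675 + (-24/(-7) - 21*(-7)))) = -431502/(393180 + (675 + (-24*(-⅐) + 147))) = -431502/(393180 + (675 + (24/7 + 147))) = -431502/(393180 + (675 + 1053/7)) = -431502/(393180 + 5778/7) = -431502/2758038/7 = -431502*7/2758038 = -503419/459673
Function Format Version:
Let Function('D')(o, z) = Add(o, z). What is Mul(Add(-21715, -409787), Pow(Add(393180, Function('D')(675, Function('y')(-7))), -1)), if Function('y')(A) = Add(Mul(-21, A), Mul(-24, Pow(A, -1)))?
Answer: Rational(-503419, 459673) ≈ -1.0952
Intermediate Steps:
Function('y')(A) = Add(Mul(-24, Pow(A, -1)), Mul(-21, A))
Mul(Add(-21715, -409787), Pow(Add(393180, Function('D')(675, Function('y')(-7))), -1)) = Mul(Add(-21715, -409787), Pow(Add(393180, Add(675, Add(Mul(-24, Pow(-7, -1)), Mul(-21, -7)))), -1)) = Mul(-431502, Pow(Add(393180, Add(675, Add(Mul(-24, Rational(-1, 7)), 147))), -1)) = Mul(-431502, Pow(Add(393180, Add(675, Add(Rational(24, 7), 147))), -1)) = Mul(-431502, Pow(Add(393180, Add(675, Rational(1053, 7))), -1)) = Mul(-431502, Pow(Add(393180, Rational(5778, 7)), -1)) = Mul(-431502, Pow(Rational(2758038, 7), -1)) = Mul(-431502, Rational(7, 2758038)) = Rational(-503419, 459673)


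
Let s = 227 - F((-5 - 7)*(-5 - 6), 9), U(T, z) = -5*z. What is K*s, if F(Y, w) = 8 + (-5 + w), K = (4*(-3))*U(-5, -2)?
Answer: -25800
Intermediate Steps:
K = -120 (K = (4*(-3))*(-5*(-2)) = -12*10 = -120)
F(Y, w) = 3 + w
s = 215 (s = 227 - (3 + 9) = 227 - 1*12 = 227 - 12 = 215)
K*s = -120*215 = -25800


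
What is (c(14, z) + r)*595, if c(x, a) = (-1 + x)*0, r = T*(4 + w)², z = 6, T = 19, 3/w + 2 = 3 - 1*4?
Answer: 101745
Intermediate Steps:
w = -1 (w = 3/(-2 + (3 - 1*4)) = 3/(-2 + (3 - 4)) = 3/(-2 - 1) = 3/(-3) = 3*(-⅓) = -1)
r = 171 (r = 19*(4 - 1)² = 19*3² = 19*9 = 171)
c(x, a) = 0
(c(14, z) + r)*595 = (0 + 171)*595 = 171*595 = 101745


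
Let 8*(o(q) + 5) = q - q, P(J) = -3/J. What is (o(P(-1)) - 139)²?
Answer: 20736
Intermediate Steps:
o(q) = -5 (o(q) = -5 + (q - q)/8 = -5 + (⅛)*0 = -5 + 0 = -5)
(o(P(-1)) - 139)² = (-5 - 139)² = (-144)² = 20736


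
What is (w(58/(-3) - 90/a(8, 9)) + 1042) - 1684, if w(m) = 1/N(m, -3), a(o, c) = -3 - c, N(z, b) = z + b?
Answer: -57144/89 ≈ -642.07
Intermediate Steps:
N(z, b) = b + z
w(m) = 1/(-3 + m)
(w(58/(-3) - 90/a(8, 9)) + 1042) - 1684 = (1/(-3 + (58/(-3) - 90/(-3 - 1*9))) + 1042) - 1684 = (1/(-3 + (58*(-⅓) - 90/(-3 - 9))) + 1042) - 1684 = (1/(-3 + (-58/3 - 90/(-12))) + 1042) - 1684 = (1/(-3 + (-58/3 - 90*(-1/12))) + 1042) - 1684 = (1/(-3 + (-58/3 + 15/2)) + 1042) - 1684 = (1/(-3 - 71/6) + 1042) - 1684 = (1/(-89/6) + 1042) - 1684 = (-6/89 + 1042) - 1684 = 92732/89 - 1684 = -57144/89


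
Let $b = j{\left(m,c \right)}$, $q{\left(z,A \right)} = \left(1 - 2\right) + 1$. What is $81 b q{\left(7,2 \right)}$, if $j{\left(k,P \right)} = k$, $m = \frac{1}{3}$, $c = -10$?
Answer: $0$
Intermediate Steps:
$m = \frac{1}{3} \approx 0.33333$
$q{\left(z,A \right)} = 0$ ($q{\left(z,A \right)} = -1 + 1 = 0$)
$b = \frac{1}{3} \approx 0.33333$
$81 b q{\left(7,2 \right)} = 81 \cdot \frac{1}{3} \cdot 0 = 27 \cdot 0 = 0$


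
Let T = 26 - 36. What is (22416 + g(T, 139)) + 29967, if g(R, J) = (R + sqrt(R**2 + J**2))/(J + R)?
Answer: 6757397/129 + sqrt(19421)/129 ≈ 52384.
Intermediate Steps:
T = -10
g(R, J) = (R + sqrt(J**2 + R**2))/(J + R)
(22416 + g(T, 139)) + 29967 = (22416 + (-10 + sqrt(139**2 + (-10)**2))/(139 - 10)) + 29967 = (22416 + (-10 + sqrt(19321 + 100))/129) + 29967 = (22416 + (-10 + sqrt(19421))/129) + 29967 = (22416 + (-10/129 + sqrt(19421)/129)) + 29967 = (2891654/129 + sqrt(19421)/129) + 29967 = 6757397/129 + sqrt(19421)/129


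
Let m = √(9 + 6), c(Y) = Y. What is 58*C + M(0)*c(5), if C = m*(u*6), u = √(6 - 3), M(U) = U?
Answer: 1044*√5 ≈ 2334.5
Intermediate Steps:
u = √3 ≈ 1.7320
m = √15 ≈ 3.8730
C = 18*√5 (C = √15*(√3*6) = √15*(6*√3) = 18*√5 ≈ 40.249)
58*C + M(0)*c(5) = 58*(18*√5) + 0*5 = 1044*√5 + 0 = 1044*√5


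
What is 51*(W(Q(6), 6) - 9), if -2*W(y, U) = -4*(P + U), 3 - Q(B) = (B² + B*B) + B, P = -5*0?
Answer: 153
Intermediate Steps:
P = 0
Q(B) = 3 - B - 2*B² (Q(B) = 3 - ((B² + B*B) + B) = 3 - ((B² + B²) + B) = 3 - (2*B² + B) = 3 - (B + 2*B²) = 3 + (-B - 2*B²) = 3 - B - 2*B²)
W(y, U) = 2*U (W(y, U) = -(-2)*(0 + U) = -(-2)*U = 2*U)
51*(W(Q(6), 6) - 9) = 51*(2*6 - 9) = 51*(12 - 9) = 51*3 = 153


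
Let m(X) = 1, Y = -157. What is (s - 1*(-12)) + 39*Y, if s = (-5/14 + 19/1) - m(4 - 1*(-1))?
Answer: -85307/14 ≈ -6093.4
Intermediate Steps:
s = 247/14 (s = (-5/14 + 19/1) - 1*1 = (-5*1/14 + 19*1) - 1 = (-5/14 + 19) - 1 = 261/14 - 1 = 247/14 ≈ 17.643)
(s - 1*(-12)) + 39*Y = (247/14 - 1*(-12)) + 39*(-157) = (247/14 + 12) - 6123 = 415/14 - 6123 = -85307/14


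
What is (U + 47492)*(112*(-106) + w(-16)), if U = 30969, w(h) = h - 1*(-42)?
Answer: -929449006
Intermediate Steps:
w(h) = 42 + h (w(h) = h + 42 = 42 + h)
(U + 47492)*(112*(-106) + w(-16)) = (30969 + 47492)*(112*(-106) + (42 - 16)) = 78461*(-11872 + 26) = 78461*(-11846) = -929449006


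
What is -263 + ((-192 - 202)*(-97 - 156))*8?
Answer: 797193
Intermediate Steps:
-263 + ((-192 - 202)*(-97 - 156))*8 = -263 - 394*(-253)*8 = -263 + 99682*8 = -263 + 797456 = 797193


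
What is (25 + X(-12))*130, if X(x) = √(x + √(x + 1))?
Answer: 3250 + 130*√(-12 + I*√11) ≈ 3311.7 + 454.53*I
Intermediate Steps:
X(x) = √(x + √(1 + x))
(25 + X(-12))*130 = (25 + √(-12 + √(1 - 12)))*130 = (25 + √(-12 + √(-11)))*130 = (25 + √(-12 + I*√11))*130 = 3250 + 130*√(-12 + I*√11)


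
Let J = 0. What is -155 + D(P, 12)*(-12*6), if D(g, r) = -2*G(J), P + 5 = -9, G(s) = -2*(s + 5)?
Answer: -1595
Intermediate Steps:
G(s) = -10 - 2*s (G(s) = -2*(5 + s) = -10 - 2*s)
P = -14 (P = -5 - 9 = -14)
D(g, r) = 20 (D(g, r) = -2*(-10 - 2*0) = -2*(-10 + 0) = -2*(-10) = 20)
-155 + D(P, 12)*(-12*6) = -155 + 20*(-12*6) = -155 + 20*(-72) = -155 - 1440 = -1595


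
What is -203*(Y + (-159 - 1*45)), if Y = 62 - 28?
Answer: 34510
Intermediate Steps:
Y = 34
-203*(Y + (-159 - 1*45)) = -203*(34 + (-159 - 1*45)) = -203*(34 + (-159 - 45)) = -203*(34 - 204) = -203*(-170) = 34510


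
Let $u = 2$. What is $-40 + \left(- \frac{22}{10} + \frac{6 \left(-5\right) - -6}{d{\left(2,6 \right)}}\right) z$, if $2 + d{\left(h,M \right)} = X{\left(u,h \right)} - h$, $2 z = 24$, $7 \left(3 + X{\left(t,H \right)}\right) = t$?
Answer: $- \frac{5524}{235} \approx -23.506$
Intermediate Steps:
$X{\left(t,H \right)} = -3 + \frac{t}{7}$
$z = 12$ ($z = \frac{1}{2} \cdot 24 = 12$)
$d{\left(h,M \right)} = - \frac{33}{7} - h$ ($d{\left(h,M \right)} = -2 - \left(\frac{19}{7} + h\right) = - \frac{33}{7} - h$)
$-40 + \left(- \frac{22}{10} + \frac{6 \left(-5\right) - -6}{d{\left(2,6 \right)}}\right) z = -40 + \left(- \frac{22}{10} + \frac{6 \left(-5\right) - -6}{- \frac{33}{7} - 2}\right) 12 = -40 + \left(\left(-22\right) \frac{1}{10} + \frac{-30 + 6}{- \frac{33}{7} - 2}\right) 12 = -40 + \left(- \frac{11}{5} - \frac{24}{- \frac{47}{7}}\right) 12 = -40 + \left(- \frac{11}{5} - - \frac{168}{47}\right) 12 = -40 + \left(- \frac{11}{5} + \frac{168}{47}\right) 12 = -40 + \frac{323}{235} \cdot 12 = -40 + \frac{3876}{235} = - \frac{5524}{235}$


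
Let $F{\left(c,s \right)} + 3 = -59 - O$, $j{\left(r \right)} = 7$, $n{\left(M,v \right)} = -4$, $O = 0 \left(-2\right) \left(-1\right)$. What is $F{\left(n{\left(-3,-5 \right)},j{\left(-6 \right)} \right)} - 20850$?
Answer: $-20912$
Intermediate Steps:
$O = 0$ ($O = 0 \left(-1\right) = 0$)
$F{\left(c,s \right)} = -62$ ($F{\left(c,s \right)} = -3 - 59 = -62$)
$F{\left(n{\left(-3,-5 \right)},j{\left(-6 \right)} \right)} - 20850 = -62 - 20850 = -20912$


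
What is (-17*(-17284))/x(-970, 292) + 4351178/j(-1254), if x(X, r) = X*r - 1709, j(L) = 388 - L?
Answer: 619690677173/233943129 ≈ 2648.9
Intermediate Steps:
x(X, r) = -1709 + X*r
(-17*(-17284))/x(-970, 292) + 4351178/j(-1254) = (-17*(-17284))/(-1709 - 970*292) + 4351178/(388 - 1*(-1254)) = 293828/(-1709 - 283240) + 4351178/(388 + 1254) = 293828/(-284949) + 4351178/1642 = 293828*(-1/284949) + 4351178*(1/1642) = -293828/284949 + 2175589/821 = 619690677173/233943129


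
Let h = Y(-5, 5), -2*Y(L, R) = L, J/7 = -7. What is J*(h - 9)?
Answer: 637/2 ≈ 318.50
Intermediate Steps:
J = -49 (J = 7*(-7) = -49)
Y(L, R) = -L/2
h = 5/2 (h = -½*(-5) = 5/2 ≈ 2.5000)
J*(h - 9) = -49*(5/2 - 9) = -49*(-13/2) = 637/2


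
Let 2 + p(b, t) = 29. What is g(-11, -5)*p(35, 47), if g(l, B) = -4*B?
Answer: 540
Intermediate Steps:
p(b, t) = 27 (p(b, t) = -2 + 29 = 27)
g(-11, -5)*p(35, 47) = -4*(-5)*27 = 20*27 = 540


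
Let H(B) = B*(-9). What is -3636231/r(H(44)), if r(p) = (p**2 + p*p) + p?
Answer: -1212077/104412 ≈ -11.609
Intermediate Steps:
H(B) = -9*B
r(p) = p + 2*p**2 (r(p) = (p**2 + p**2) + p = 2*p**2 + p = p + 2*p**2)
-3636231/r(H(44)) = -3636231*(-1/(396*(1 + 2*(-9*44)))) = -3636231*(-1/(396*(1 + 2*(-396)))) = -3636231*(-1/(396*(1 - 792))) = -3636231/((-396*(-791))) = -3636231/313236 = -3636231*1/313236 = -1212077/104412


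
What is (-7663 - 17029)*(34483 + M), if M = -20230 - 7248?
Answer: -172967460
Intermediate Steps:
M = -27478
(-7663 - 17029)*(34483 + M) = (-7663 - 17029)*(34483 - 27478) = -24692*7005 = -172967460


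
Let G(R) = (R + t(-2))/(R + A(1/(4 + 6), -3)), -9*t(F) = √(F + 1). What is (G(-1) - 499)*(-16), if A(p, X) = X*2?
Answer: 55872/7 - 16*I/63 ≈ 7981.7 - 0.25397*I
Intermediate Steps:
A(p, X) = 2*X
t(F) = -√(1 + F)/9 (t(F) = -√(F + 1)/9 = -√(1 + F)/9)
G(R) = (R - I/9)/(-6 + R) (G(R) = (R - √(1 - 2)/9)/(R + 2*(-3)) = (R - I/9)/(R - 6) = (R - I/9)/(-6 + R))
(G(-1) - 499)*(-16) = ((-1 - I/9)/(-6 - 1) - 499)*(-16) = ((-1 - I/9)/(-7) - 499)*(-16) = (-(-1 - I/9)/7 - 499)*(-16) = ((⅐ + I/63) - 499)*(-16) = (-3492/7 + I/63)*(-16) = 55872/7 - 16*I/63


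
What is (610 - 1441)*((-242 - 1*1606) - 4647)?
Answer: 5397345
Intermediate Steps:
(610 - 1441)*((-242 - 1*1606) - 4647) = -831*((-242 - 1606) - 4647) = -831*(-1848 - 4647) = -831*(-6495) = 5397345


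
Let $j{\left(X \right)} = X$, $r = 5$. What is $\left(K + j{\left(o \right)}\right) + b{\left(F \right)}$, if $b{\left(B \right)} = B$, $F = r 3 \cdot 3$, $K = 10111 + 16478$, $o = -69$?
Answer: $26565$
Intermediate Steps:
$K = 26589$
$F = 45$ ($F = 5 \cdot 3 \cdot 3 = 15 \cdot 3 = 45$)
$\left(K + j{\left(o \right)}\right) + b{\left(F \right)} = \left(26589 - 69\right) + 45 = 26520 + 45 = 26565$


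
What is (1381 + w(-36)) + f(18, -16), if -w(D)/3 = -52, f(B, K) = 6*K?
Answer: 1441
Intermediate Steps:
w(D) = 156 (w(D) = -3*(-52) = 156)
(1381 + w(-36)) + f(18, -16) = (1381 + 156) + 6*(-16) = 1537 - 96 = 1441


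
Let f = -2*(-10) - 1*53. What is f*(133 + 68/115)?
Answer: -506979/115 ≈ -4408.5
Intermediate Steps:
f = -33 (f = 20 - 53 = -33)
f*(133 + 68/115) = -33*(133 + 68/115) = -33*15363/115 = -506979/115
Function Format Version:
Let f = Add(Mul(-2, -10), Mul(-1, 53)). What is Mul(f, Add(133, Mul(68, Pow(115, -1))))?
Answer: Rational(-506979, 115) ≈ -4408.5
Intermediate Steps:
f = -33 (f = Add(20, -53) = -33)
Mul(f, Add(133, Mul(68, Pow(115, -1)))) = Mul(-33, Add(133, Mul(68, Pow(115, -1)))) = Mul(-33, Add(133, Mul(68, Rational(1, 115)))) = Mul(-33, Add(133, Rational(68, 115))) = Mul(-33, Rational(15363, 115)) = Rational(-506979, 115)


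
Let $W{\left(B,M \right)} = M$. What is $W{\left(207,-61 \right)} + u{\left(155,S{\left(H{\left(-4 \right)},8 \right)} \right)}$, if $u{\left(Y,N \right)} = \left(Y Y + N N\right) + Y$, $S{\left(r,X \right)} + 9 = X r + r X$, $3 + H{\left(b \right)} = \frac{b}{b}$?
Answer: $25800$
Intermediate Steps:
$H{\left(b \right)} = -2$ ($H{\left(b \right)} = -3 + \frac{b}{b} = -3 + 1 = -2$)
$S{\left(r,X \right)} = -9 + 2 X r$ ($S{\left(r,X \right)} = -9 + \left(X r + r X\right) = -9 + \left(X r + X r\right) = -9 + 2 X r$)
$u{\left(Y,N \right)} = Y + N^{2} + Y^{2}$ ($u{\left(Y,N \right)} = \left(Y^{2} + N^{2}\right) + Y = \left(N^{2} + Y^{2}\right) + Y = Y + N^{2} + Y^{2}$)
$W{\left(207,-61 \right)} + u{\left(155,S{\left(H{\left(-4 \right)},8 \right)} \right)} = -61 + \left(155 + \left(-9 + 2 \cdot 8 \left(-2\right)\right)^{2} + 155^{2}\right) = -61 + \left(155 + \left(-9 - 32\right)^{2} + 24025\right) = -61 + \left(155 + \left(-41\right)^{2} + 24025\right) = -61 + \left(155 + 1681 + 24025\right) = -61 + 25861 = 25800$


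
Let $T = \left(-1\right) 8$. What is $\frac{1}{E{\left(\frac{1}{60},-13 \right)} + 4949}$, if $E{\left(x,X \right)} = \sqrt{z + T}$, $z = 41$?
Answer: $\frac{4949}{24492568} - \frac{\sqrt{33}}{24492568} \approx 0.00020183$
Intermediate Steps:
$T = -8$
$E{\left(x,X \right)} = \sqrt{33}$ ($E{\left(x,X \right)} = \sqrt{41 - 8} = \sqrt{33}$)
$\frac{1}{E{\left(\frac{1}{60},-13 \right)} + 4949} = \frac{1}{\sqrt{33} + 4949} = \frac{1}{4949 + \sqrt{33}}$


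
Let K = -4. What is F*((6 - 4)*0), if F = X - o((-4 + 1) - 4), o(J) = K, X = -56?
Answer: 0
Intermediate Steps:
o(J) = -4
F = -52 (F = -56 - 1*(-4) = -56 + 4 = -52)
F*((6 - 4)*0) = -52*(6 - 4)*0 = -104*0 = -52*0 = 0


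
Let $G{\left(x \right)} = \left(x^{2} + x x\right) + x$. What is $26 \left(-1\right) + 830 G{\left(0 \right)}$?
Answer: $-26$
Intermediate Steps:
$G{\left(x \right)} = x + 2 x^{2}$ ($G{\left(x \right)} = \left(x^{2} + x^{2}\right) + x = 2 x^{2} + x = x + 2 x^{2}$)
$26 \left(-1\right) + 830 G{\left(0 \right)} = 26 \left(-1\right) + 830 \cdot 0 \left(1 + 2 \cdot 0\right) = -26 + 830 \cdot 0 \left(1 + 0\right) = -26 + 830 \cdot 0 \cdot 1 = -26 + 830 \cdot 0 = -26 + 0 = -26$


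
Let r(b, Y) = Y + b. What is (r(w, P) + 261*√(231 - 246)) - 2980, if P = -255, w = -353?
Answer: -3588 + 261*I*√15 ≈ -3588.0 + 1010.8*I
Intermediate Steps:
(r(w, P) + 261*√(231 - 246)) - 2980 = ((-255 - 353) + 261*√(231 - 246)) - 2980 = (-608 + 261*√(-15)) - 2980 = (-608 + 261*(I*√15)) - 2980 = (-608 + 261*I*√15) - 2980 = -3588 + 261*I*√15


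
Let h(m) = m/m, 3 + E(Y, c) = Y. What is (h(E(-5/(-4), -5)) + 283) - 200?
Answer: 84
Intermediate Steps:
E(Y, c) = -3 + Y
h(m) = 1
(h(E(-5/(-4), -5)) + 283) - 200 = (1 + 283) - 200 = 284 - 200 = 84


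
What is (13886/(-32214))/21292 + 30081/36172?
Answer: 644752196723/775324764123 ≈ 0.83159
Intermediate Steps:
(13886/(-32214))/21292 + 30081/36172 = (13886*(-1/32214))*(1/21292) + 30081*(1/36172) = -6943/16107*1/21292 + 30081/36172 = -6943/342950244 + 30081/36172 = 644752196723/775324764123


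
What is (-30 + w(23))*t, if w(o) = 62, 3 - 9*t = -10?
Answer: 416/9 ≈ 46.222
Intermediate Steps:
t = 13/9 (t = ⅓ - ⅑*(-10) = ⅓ + 10/9 = 13/9 ≈ 1.4444)
(-30 + w(23))*t = (-30 + 62)*(13/9) = 32*(13/9) = 416/9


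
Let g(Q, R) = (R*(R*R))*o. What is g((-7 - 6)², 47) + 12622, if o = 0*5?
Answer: 12622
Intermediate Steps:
o = 0
g(Q, R) = 0 (g(Q, R) = (R*(R*R))*0 = (R*R²)*0 = R³*0 = 0)
g((-7 - 6)², 47) + 12622 = 0 + 12622 = 12622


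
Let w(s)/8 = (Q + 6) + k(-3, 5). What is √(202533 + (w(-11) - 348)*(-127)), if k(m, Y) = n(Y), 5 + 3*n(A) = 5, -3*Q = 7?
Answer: √2187033/3 ≈ 492.95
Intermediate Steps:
Q = -7/3 (Q = -⅓*7 = -7/3 ≈ -2.3333)
n(A) = 0 (n(A) = -5/3 + (⅓)*5 = -5/3 + 5/3 = 0)
k(m, Y) = 0
w(s) = 88/3 (w(s) = 8*((-7/3 + 6) + 0) = 8*(11/3 + 0) = 8*(11/3) = 88/3)
√(202533 + (w(-11) - 348)*(-127)) = √(202533 + (88/3 - 348)*(-127)) = √(202533 - 956/3*(-127)) = √(202533 + 121412/3) = √(729011/3) = √2187033/3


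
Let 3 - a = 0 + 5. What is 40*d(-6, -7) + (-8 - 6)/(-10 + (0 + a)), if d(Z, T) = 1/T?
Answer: -191/42 ≈ -4.5476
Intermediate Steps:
a = -2 (a = 3 - (0 + 5) = 3 - 1*5 = 3 - 5 = -2)
40*d(-6, -7) + (-8 - 6)/(-10 + (0 + a)) = 40/(-7) + (-8 - 6)/(-10 + (0 - 2)) = 40*(-⅐) - 14/(-10 - 2) = -40/7 - 14/(-12) = -40/7 - 14*(-1/12) = -40/7 + 7/6 = -191/42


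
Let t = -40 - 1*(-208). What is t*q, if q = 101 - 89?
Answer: 2016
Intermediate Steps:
t = 168 (t = -40 + 208 = 168)
q = 12
t*q = 168*12 = 2016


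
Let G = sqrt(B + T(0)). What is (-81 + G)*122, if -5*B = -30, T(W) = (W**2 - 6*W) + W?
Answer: -9882 + 122*sqrt(6) ≈ -9583.2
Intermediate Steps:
T(W) = W**2 - 5*W
B = 6 (B = -1/5*(-30) = 6)
G = sqrt(6) (G = sqrt(6 + 0*(-5 + 0)) = sqrt(6 + 0*(-5)) = sqrt(6 + 0) = sqrt(6) ≈ 2.4495)
(-81 + G)*122 = (-81 + sqrt(6))*122 = -9882 + 122*sqrt(6)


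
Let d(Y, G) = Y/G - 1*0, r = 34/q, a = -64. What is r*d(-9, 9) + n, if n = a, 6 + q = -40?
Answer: -1455/23 ≈ -63.261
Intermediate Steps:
q = -46 (q = -6 - 40 = -46)
n = -64
r = -17/23 (r = 34/(-46) = 34*(-1/46) = -17/23 ≈ -0.73913)
d(Y, G) = Y/G (d(Y, G) = Y/G + 0 = Y/G)
r*d(-9, 9) + n = -(-153)/(23*9) - 64 = -17/23*(-1) - 64 = 17/23 - 64 = -1455/23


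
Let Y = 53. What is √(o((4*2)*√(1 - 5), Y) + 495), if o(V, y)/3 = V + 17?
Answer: √(546 + 48*I) ≈ 23.389 + 1.0261*I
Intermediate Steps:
o(V, y) = 51 + 3*V (o(V, y) = 3*(V + 17) = 3*(17 + V) = 51 + 3*V)
√(o((4*2)*√(1 - 5), Y) + 495) = √((51 + 3*((4*2)*√(1 - 5))) + 495) = √((51 + 3*(8*√(-4))) + 495) = √((51 + 3*(8*(2*I))) + 495) = √((51 + 3*(16*I)) + 495) = √((51 + 48*I) + 495) = √(546 + 48*I)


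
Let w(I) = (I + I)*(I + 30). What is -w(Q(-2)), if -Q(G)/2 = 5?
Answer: 400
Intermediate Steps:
Q(G) = -10 (Q(G) = -2*5 = -10)
w(I) = 2*I*(30 + I) (w(I) = (2*I)*(30 + I) = 2*I*(30 + I))
-w(Q(-2)) = -2*(-10)*(30 - 10) = -2*(-10)*20 = -1*(-400) = 400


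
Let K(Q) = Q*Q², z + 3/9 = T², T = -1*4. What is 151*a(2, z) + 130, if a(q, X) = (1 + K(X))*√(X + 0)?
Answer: 130 + 15681350*√141/81 ≈ 2.2990e+6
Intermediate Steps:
T = -4
z = 47/3 (z = -⅓ + (-4)² = -⅓ + 16 = 47/3 ≈ 15.667)
K(Q) = Q³
a(q, X) = √X*(1 + X³) (a(q, X) = (1 + X³)*√(X + 0) = (1 + X³)*√X = √X*(1 + X³))
151*a(2, z) + 130 = 151*(√(47/3)*(1 + (47/3)³)) + 130 = 151*((√141/3)*(1 + 103823/27)) + 130 = 151*((√141/3)*(103850/27)) + 130 = 151*(103850*√141/81) + 130 = 15681350*√141/81 + 130 = 130 + 15681350*√141/81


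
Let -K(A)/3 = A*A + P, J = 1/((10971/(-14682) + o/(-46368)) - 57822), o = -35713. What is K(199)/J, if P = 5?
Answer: 268985659353449/39152 ≈ 6.8703e+9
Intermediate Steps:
J = -113462496/6560625837889 (J = 1/((10971/(-14682) - 35713/(-46368)) - 57822) = 1/((10971*(-1/14682) - 35713*(-1/46368)) - 57822) = 1/((-3657/4894 + 35713/46368) - 57822) = 1/(2605823/113462496 - 57822) = 1/(-6560625837889/113462496) = -113462496/6560625837889 ≈ -1.7294e-5)
K(A) = -15 - 3*A**2 (K(A) = -3*(A*A + 5) = -3*(A**2 + 5) = -3*(5 + A**2) = -15 - 3*A**2)
K(199)/J = (-15 - 3*199**2)/(-113462496/6560625837889) = (-15 - 3*39601)*(-6560625837889/113462496) = (-15 - 118803)*(-6560625837889/113462496) = -118818*(-6560625837889/113462496) = 268985659353449/39152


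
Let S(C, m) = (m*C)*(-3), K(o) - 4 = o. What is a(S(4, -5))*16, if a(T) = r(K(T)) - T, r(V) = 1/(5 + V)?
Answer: -66224/69 ≈ -959.77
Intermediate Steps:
K(o) = 4 + o
S(C, m) = -3*C*m (S(C, m) = (C*m)*(-3) = -3*C*m)
a(T) = 1/(9 + T) - T (a(T) = 1/(5 + (4 + T)) - T = 1/(9 + T) - T)
a(S(4, -5))*16 = ((1 - (-3*4*(-5))*(9 - 3*4*(-5)))/(9 - 3*4*(-5)))*16 = ((1 - 1*60*(9 + 60))/(9 + 60))*16 = ((1 - 1*60*69)/69)*16 = ((1 - 4140)/69)*16 = ((1/69)*(-4139))*16 = -4139/69*16 = -66224/69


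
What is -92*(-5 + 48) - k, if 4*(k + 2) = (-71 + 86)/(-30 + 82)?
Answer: -822447/208 ≈ -3954.1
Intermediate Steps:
k = -401/208 (k = -2 + ((-71 + 86)/(-30 + 82))/4 = -2 + (15/52)/4 = -2 + ((1/52)*15)/4 = -2 + (¼)*(15/52) = -2 + 15/208 = -401/208 ≈ -1.9279)
-92*(-5 + 48) - k = -92*(-5 + 48) - 1*(-401/208) = -92*43 + 401/208 = -3956 + 401/208 = -822447/208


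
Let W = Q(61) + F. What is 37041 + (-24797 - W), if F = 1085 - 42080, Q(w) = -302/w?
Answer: 3247881/61 ≈ 53244.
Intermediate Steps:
F = -40995
W = -2500997/61 (W = -302/61 - 40995 = -2500997/61 ≈ -41000.)
37041 + (-24797 - W) = 37041 + (-24797 - 1*(-2500997/61)) = 37041 + (-24797 + 2500997/61) = 37041 + 988380/61 = 3247881/61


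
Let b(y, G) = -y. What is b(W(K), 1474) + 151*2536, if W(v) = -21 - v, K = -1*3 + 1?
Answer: 382955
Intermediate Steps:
K = -2 (K = -3 + 1 = -2)
b(W(K), 1474) + 151*2536 = -(-21 - 1*(-2)) + 151*2536 = -(-21 + 2) + 382936 = -1*(-19) + 382936 = 19 + 382936 = 382955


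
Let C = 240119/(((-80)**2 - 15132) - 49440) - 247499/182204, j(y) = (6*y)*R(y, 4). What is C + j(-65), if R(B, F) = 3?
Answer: -1557397290883/1324896386 ≈ -1175.5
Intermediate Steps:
j(y) = 18*y (j(y) = (6*y)*3 = 18*y)
C = -7268519263/1324896386 (C = 240119/((6400 - 15132) - 49440) - 247499*1/182204 = 240119/(-8732 - 49440) - 247499/182204 = 240119/(-58172) - 247499/182204 = 240119*(-1/58172) - 247499/182204 = -240119/58172 - 247499/182204 = -7268519263/1324896386 ≈ -5.4861)
C + j(-65) = -7268519263/1324896386 + 18*(-65) = -7268519263/1324896386 - 1170 = -1557397290883/1324896386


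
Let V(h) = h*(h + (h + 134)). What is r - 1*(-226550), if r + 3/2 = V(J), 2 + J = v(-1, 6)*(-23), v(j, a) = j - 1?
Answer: 472633/2 ≈ 2.3632e+5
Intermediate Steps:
v(j, a) = -1 + j
J = 44 (J = -2 + (-1 - 1)*(-23) = -2 - 2*(-23) = -2 + 46 = 44)
V(h) = h*(134 + 2*h) (V(h) = h*(h + (134 + h)) = h*(134 + 2*h))
r = 19533/2 (r = -3/2 + 2*44*(67 + 44) = -3/2 + 2*44*111 = -3/2 + 9768 = 19533/2 ≈ 9766.5)
r - 1*(-226550) = 19533/2 - 1*(-226550) = 19533/2 + 226550 = 472633/2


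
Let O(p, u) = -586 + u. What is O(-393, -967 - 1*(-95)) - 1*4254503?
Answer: -4255961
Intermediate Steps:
O(-393, -967 - 1*(-95)) - 1*4254503 = (-586 + (-967 - 1*(-95))) - 1*4254503 = (-586 + (-967 + 95)) - 4254503 = (-586 - 872) - 4254503 = -1458 - 4254503 = -4255961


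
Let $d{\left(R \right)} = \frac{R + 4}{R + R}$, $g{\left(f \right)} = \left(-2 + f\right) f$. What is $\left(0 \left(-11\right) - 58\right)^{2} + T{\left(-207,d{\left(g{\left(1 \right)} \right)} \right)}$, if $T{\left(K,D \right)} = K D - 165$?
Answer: $\frac{7019}{2} \approx 3509.5$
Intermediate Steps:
$g{\left(f \right)} = f \left(-2 + f\right)$
$d{\left(R \right)} = \frac{4 + R}{2 R}$
$T{\left(K,D \right)} = -165 + D K$ ($T{\left(K,D \right)} = D K - 165 = -165 + D K$)
$\left(0 \left(-11\right) - 58\right)^{2} + T{\left(-207,d{\left(g{\left(1 \right)} \right)} \right)} = \left(0 \left(-11\right) - 58\right)^{2} - \left(165 - \frac{4 + 1 \left(-2 + 1\right)}{2 \cdot 1 \left(-2 + 1\right)} \left(-207\right)\right) = \left(0 - 58\right)^{2} - \left(165 - \frac{4 + 1 \left(-1\right)}{2 \cdot 1 \left(-1\right)} \left(-207\right)\right) = \left(-58\right)^{2} - \left(165 - \frac{4 - 1}{2 \left(-1\right)} \left(-207\right)\right) = 3364 - \left(165 - \frac{1}{2} \left(-1\right) 3 \left(-207\right)\right) = 3364 - - \frac{291}{2} = 3364 + \left(-165 + \frac{621}{2}\right) = 3364 + \frac{291}{2} = \frac{7019}{2}$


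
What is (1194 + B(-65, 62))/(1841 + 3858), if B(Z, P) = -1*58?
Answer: 1136/5699 ≈ 0.19933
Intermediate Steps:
B(Z, P) = -58
(1194 + B(-65, 62))/(1841 + 3858) = (1194 - 58)/(1841 + 3858) = 1136/5699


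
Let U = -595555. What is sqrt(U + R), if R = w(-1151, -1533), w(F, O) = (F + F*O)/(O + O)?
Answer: I*sqrt(1400958848373)/1533 ≈ 772.09*I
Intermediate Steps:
w(F, O) = (F + F*O)/(2*O) (w(F, O) = (F + F*O)/((2*O)) = (F + F*O)*(1/(2*O)) = (F + F*O)/(2*O))
R = -881666/1533 (R = (1/2)*(-1151)*(1 - 1533)/(-1533) = (1/2)*(-1151)*(-1/1533)*(-1532) = -881666/1533 ≈ -575.13)
sqrt(U + R) = sqrt(-595555 - 881666/1533) = sqrt(-913867481/1533) = I*sqrt(1400958848373)/1533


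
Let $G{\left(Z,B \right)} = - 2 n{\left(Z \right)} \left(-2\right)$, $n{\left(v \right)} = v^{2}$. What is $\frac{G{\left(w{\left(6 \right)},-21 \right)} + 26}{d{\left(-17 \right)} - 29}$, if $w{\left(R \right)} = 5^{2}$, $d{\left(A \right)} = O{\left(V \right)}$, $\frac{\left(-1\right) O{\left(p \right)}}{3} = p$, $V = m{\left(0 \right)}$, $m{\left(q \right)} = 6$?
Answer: $- \frac{2526}{47} \approx -53.745$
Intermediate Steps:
$V = 6$
$O{\left(p \right)} = - 3 p$
$d{\left(A \right)} = -18$ ($d{\left(A \right)} = \left(-3\right) 6 = -18$)
$w{\left(R \right)} = 25$
$G{\left(Z,B \right)} = 4 Z^{2}$ ($G{\left(Z,B \right)} = - 2 Z^{2} \left(-2\right) = 4 Z^{2}$)
$\frac{G{\left(w{\left(6 \right)},-21 \right)} + 26}{d{\left(-17 \right)} - 29} = \frac{4 \cdot 25^{2} + 26}{-18 - 29} = \frac{4 \cdot 625 + 26}{-47} = \left(2500 + 26\right) \left(- \frac{1}{47}\right) = 2526 \left(- \frac{1}{47}\right) = - \frac{2526}{47}$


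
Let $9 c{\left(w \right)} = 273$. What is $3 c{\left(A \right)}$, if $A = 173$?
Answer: $91$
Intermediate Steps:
$c{\left(w \right)} = \frac{91}{3}$ ($c{\left(w \right)} = \frac{1}{9} \cdot 273 = \frac{91}{3}$)
$3 c{\left(A \right)} = 3 \cdot \frac{91}{3} = 91$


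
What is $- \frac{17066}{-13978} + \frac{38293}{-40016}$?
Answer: $\frac{73826751}{279671824} \approx 0.26398$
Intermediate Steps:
$- \frac{17066}{-13978} + \frac{38293}{-40016} = \left(-17066\right) \left(- \frac{1}{13978}\right) + 38293 \left(- \frac{1}{40016}\right) = \frac{8533}{6989} - \frac{38293}{40016} = \frac{73826751}{279671824}$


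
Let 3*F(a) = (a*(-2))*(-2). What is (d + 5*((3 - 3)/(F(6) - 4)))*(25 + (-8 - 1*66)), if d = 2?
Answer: -98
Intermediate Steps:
F(a) = 4*a/3 (F(a) = ((a*(-2))*(-2))/3 = (-2*a*(-2))/3 = (4*a)/3 = 4*a/3)
(d + 5*((3 - 3)/(F(6) - 4)))*(25 + (-8 - 1*66)) = (2 + 5*((3 - 3)/((4/3)*6 - 4)))*(25 + (-8 - 1*66)) = (2 + 5*(0/(8 - 4)))*(25 + (-8 - 66)) = (2 + 5*(0/4))*(25 - 74) = (2 + 5*(0*(¼)))*(-49) = (2 + 5*0)*(-49) = (2 + 0)*(-49) = 2*(-49) = -98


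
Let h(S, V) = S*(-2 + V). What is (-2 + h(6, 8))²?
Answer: 1156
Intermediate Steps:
(-2 + h(6, 8))² = (-2 + 6*(-2 + 8))² = (-2 + 6*6)² = (-2 + 36)² = 34² = 1156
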